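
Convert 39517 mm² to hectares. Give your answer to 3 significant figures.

3.95 × 10^-6 hectares

1 mm² = 1.00000 × 10^-10 hectares.
So 39517 × 1.00000 × 10^-10 ≈ 3.95 × 10^-6 ha.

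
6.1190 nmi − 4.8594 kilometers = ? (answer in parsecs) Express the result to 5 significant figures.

2.0978e-13 pc

6.1190 nmi = 3.67258e-13 pc and 4.8594 km = 1.57482e-13 pc.
3.67258e-13 − 1.57482e-13 ≈ 2.0978e-13 pc.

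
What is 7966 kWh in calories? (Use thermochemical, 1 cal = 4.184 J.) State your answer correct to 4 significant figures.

1 kWh = 860421 calories.
Then 7966 × 860421 ≈ 6.854e+9 cal.

6.854e+9 cal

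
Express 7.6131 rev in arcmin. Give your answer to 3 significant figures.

164000 arcmin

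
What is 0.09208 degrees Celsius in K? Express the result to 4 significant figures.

K = °C + 273.15.
Applying the formula gives 273.2 K.

273.2 K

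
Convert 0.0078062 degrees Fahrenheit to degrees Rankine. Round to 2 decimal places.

°R = °F + 459.67.
Applying the formula gives 459.68 °R.

459.68 °R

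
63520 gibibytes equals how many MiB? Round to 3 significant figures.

6.50e+7 MiB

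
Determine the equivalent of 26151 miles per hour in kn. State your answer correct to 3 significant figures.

22700 kn

1 mile per hour = 0.868976 kn.
26151 × 0.868976 ≈ 22700 kn.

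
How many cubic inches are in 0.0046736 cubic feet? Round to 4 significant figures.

1 ft³ = 1728.00 cubic inches.
Thus 0.0046736 × 1728.00 ≈ 8.076 in³.

8.076 in³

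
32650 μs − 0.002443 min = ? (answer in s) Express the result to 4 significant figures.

32650 μs = 0.0326500 s and 0.002443 min = 0.146580 s.
0.0326500 − 0.146580 ≈ -0.1139 s.

-0.1139 s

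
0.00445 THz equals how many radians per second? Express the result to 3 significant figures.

2.80 × 10^10 rad/s

1 THz = 6.28319 × 10^12 rad/s.
0.00445 × 6.28319 × 10^12 ≈ 2.80 × 10^10 rad/s.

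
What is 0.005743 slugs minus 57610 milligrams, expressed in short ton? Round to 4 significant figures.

2.888 × 10^-5 short ton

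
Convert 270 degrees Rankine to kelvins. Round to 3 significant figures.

°R = K × 9/5.
Applying the formula gives 150 K.

150 K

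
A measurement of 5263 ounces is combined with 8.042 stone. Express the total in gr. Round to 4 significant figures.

3.091e+6 gr

5263 oz = 2.30256e+6 gr and 8.042 st = 788116 gr.
2.30256e+6 + 788116 ≈ 3.091e+6 gr.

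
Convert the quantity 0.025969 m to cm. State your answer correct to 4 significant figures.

2.597 centimeters

1 meter = 100.000 centimeters.
Then 0.025969 × 100.000 ≈ 2.597 cm.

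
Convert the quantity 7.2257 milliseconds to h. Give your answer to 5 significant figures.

2.0071e-6 hours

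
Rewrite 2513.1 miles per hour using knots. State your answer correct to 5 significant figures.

2183.8 kn

1 mph = 0.868976 kn.
2513.1 × 0.868976 ≈ 2183.8 kn.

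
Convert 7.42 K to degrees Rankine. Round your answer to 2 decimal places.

°R = K × 9/5.
Applying the formula gives 13.36 °R.

13.36 °R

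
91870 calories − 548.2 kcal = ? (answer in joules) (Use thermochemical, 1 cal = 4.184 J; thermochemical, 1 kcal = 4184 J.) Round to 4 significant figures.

91870 cal = 384384 J and 548.2 kcal = 2.29367e+6 J.
384384 − 2.29367e+6 ≈ -1.909e+6 J.

-1.909e+6 joules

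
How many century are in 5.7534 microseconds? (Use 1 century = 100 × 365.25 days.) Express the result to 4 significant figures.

1.823 × 10^-15 century

1 microsecond = 3.16881 × 10^-16 century.
5.7534 × 3.16881 × 10^-16 ≈ 1.823 × 10^-15 century.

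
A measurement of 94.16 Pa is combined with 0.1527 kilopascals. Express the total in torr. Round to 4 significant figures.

1.852 torr

94.16 Pa = 0.706258 torr and 0.1527 kPa = 1.14534 torr.
0.706258 + 1.14534 ≈ 1.852 torr.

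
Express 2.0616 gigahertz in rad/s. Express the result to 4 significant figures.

1 GHz = 6.28319e+9 rad/s.
Then 2.0616 × 6.28319e+9 ≈ 1.295e+10 rad/s.

1.295e+10 rad/s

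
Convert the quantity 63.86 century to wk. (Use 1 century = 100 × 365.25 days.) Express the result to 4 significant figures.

1 century = 5217.86 wk.
Then 63.86 × 5217.86 ≈ 333200 wk.

333200 wk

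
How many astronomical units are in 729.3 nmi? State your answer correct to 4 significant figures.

9.029e-6 astronomical units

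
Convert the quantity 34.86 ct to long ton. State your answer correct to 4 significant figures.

1 ct = 1.96841 × 10^-7 long ton.
Then 34.86 × 1.96841 × 10^-7 ≈ 6.862 × 10^-6 long ton.

6.862 × 10^-6 long tons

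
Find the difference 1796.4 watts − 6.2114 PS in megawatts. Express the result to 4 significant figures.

-0.002772 MW

1796.4 W = 0.00179640 MW and 6.2114 PS = 0.00456848 MW.
0.00179640 − 0.00456848 ≈ -0.002772 MW.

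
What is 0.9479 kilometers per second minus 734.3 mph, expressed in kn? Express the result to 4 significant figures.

1204 kn

0.9479 km/s = 1842.57 kn and 734.3 mph = 638.089 kn.
1842.57 − 638.089 ≈ 1204 kn.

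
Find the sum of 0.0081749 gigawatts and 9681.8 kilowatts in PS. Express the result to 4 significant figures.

0.0081749 GW = 11114.8 PS and 9681.8 kW = 13163.6 PS.
11114.8 + 13163.6 ≈ 24280 PS.

24280 PS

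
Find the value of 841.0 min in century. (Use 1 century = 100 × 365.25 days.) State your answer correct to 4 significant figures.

1.599e-5 century

1 min = 1.90129e-8 century.
841.0 × 1.90129e-8 ≈ 1.599e-5 century.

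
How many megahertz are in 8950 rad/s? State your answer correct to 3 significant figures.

1 rad/s = 1.59155 × 10^-7 MHz.
So 8950 × 1.59155 × 10^-7 ≈ 0.00142 MHz.

0.00142 megahertz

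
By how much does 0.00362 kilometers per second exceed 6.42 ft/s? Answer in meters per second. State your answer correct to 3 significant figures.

0.00362 km/s = 3.62000 m/s and 6.42 ft/s = 1.95682 m/s.
3.62000 − 1.95682 ≈ 1.66 m/s.

1.66 m/s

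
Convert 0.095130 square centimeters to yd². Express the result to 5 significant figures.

1 cm² = 0.000119599 yd².
So 0.095130 × 0.000119599 ≈ 1.1377 × 10^-5 yd².

1.1377 × 10^-5 square yards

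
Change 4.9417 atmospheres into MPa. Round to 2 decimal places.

1 atmosphere = 0.101325 MPa.
So 4.9417 × 0.101325 ≈ 0.50 MPa.

0.50 megapascals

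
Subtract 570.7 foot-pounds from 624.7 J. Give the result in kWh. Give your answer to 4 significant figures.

-4.141 × 10^-5 kWh

624.7 J = 0.000173528 kWh and 570.7 ft·lbf = 0.000214935 kWh.
0.000173528 − 0.000214935 ≈ -4.141 × 10^-5 kWh.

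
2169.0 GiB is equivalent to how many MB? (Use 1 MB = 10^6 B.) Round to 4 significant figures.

1 GiB = 1073.74 MB.
So 2169.0 × 1073.74 ≈ 2.329 × 10^6 MB.

2.329 × 10^6 MB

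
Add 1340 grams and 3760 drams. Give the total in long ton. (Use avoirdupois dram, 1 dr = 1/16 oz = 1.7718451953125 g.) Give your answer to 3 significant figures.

1340 g = 0.00131884 long ton and 3760 dr = 0.00655692 long ton.
0.00131884 + 0.00655692 ≈ 0.00788 long ton.

0.00788 long ton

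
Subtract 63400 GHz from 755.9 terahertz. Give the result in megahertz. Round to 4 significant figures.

755.9 THz = 7.55900 × 10^8 MHz and 63400 GHz = 6.34000 × 10^7 MHz.
7.55900 × 10^8 − 6.34000 × 10^7 ≈ 6.925 × 10^8 MHz.

6.925 × 10^8 megahertz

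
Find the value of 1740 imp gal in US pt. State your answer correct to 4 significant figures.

1 imp gal = 9.60760 US pt.
1740 × 9.60760 ≈ 16720 US pt.

16720 US pints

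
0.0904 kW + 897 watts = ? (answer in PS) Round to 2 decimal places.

1.34 PS

0.0904 kW = 0.122910 PS and 897 W = 1.21958 PS.
0.122910 + 1.21958 ≈ 1.34 PS.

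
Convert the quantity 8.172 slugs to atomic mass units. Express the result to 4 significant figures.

7.182 × 10^28 u

1 slug = 8.78865 × 10^27 u.
Then 8.172 × 8.78865 × 10^27 ≈ 7.182 × 10^28 u.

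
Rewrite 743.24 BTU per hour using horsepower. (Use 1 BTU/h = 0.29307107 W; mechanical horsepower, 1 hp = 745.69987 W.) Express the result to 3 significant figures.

1 BTU per hour = 0.000393015 hp.
So 743.24 × 0.000393015 ≈ 0.292 hp.

0.292 hp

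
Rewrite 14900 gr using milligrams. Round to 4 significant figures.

1 gr = 64.7989 mg.
Then 14900 × 64.7989 ≈ 965500 mg.

965500 mg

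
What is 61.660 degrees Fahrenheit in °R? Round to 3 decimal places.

°R = °F + 459.67.
Applying the formula gives 521.330 °R.

521.330 °R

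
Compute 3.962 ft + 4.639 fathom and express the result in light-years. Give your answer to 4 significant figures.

1.024 × 10^-15 light-years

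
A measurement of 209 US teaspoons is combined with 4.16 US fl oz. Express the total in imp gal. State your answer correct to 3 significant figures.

0.254 imp gal

209 US tsp = 0.226600 imp gal and 4.16 US fl oz = 0.0270619 imp gal.
0.226600 + 0.0270619 ≈ 0.254 imp gal.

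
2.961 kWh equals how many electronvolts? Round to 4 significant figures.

6.653 × 10^25 eV

1 kilowatt-hour = 2.24694 × 10^25 electronvolts.
2.961 × 2.24694 × 10^25 ≈ 6.653 × 10^25 eV.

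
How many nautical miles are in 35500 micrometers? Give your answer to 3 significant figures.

1 micrometer = 5.39957e-10 nmi.
Then 35500 × 5.39957e-10 ≈ 1.92e-5 nmi.

1.92e-5 nautical miles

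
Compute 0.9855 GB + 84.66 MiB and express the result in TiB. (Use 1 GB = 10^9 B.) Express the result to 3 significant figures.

0.9855 GB = 0.000896307 TiB and 84.66 MiB = 8.07381 × 10^-5 TiB.
0.000896307 + 8.07381 × 10^-5 ≈ 0.000977 TiB.

0.000977 tebibytes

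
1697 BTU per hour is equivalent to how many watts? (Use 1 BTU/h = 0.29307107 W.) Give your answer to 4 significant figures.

497.3 W

1 BTU/h = 0.293071 watts.
So 1697 × 0.293071 ≈ 497.3 W.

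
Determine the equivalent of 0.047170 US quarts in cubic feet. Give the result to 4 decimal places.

0.0016 cubic feet

1 US quart = 0.0334201 ft³.
0.047170 × 0.0334201 ≈ 0.0016 ft³.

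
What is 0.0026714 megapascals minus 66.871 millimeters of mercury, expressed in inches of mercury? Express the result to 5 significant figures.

0.0026714 MPa = 0.788864 inHg and 66.871 mmHg = 2.63272 inHg.
0.788864 − 2.63272 ≈ -1.8439 inHg.

-1.8439 inHg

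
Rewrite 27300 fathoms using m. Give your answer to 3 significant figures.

49900 m

1 fathom = 1.82880 m.
So 27300 × 1.82880 ≈ 49900 m.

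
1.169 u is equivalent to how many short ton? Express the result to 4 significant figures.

2.140e-30 short ton

1 atomic mass unit = 1.83043e-30 short tons.
1.169 × 1.83043e-30 ≈ 2.140e-30 short ton.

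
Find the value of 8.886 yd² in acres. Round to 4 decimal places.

1 yd² = 0.000206612 acre.
So 8.886 × 0.000206612 ≈ 0.0018 acre.

0.0018 acre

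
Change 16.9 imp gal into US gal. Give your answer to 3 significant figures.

1 imperial gallon = 1.20095 US gal.
Then 16.9 × 1.20095 ≈ 20.3 US gal.

20.3 US gallons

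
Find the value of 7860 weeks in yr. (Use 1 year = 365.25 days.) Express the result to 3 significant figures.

151 years

1 wk = 0.0191650 yr.
Thus 7860 × 0.0191650 ≈ 151 yr.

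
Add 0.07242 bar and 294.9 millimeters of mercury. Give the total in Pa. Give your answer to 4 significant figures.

0.07242 bar = 7242.00 Pa and 294.9 mmHg = 39316.8 Pa.
7242.00 + 39316.8 ≈ 46560 Pa.

46560 Pa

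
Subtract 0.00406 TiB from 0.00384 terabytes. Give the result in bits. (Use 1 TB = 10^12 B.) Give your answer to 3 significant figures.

0.00384 TB = 3.07200 × 10^10 bit and 0.00406 TiB = 3.57121 × 10^10 bit.
3.07200 × 10^10 − 3.57121 × 10^10 ≈ -4.99 × 10^9 bit.

-4.99 × 10^9 bit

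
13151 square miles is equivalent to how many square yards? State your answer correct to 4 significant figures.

4.074 × 10^10 square yards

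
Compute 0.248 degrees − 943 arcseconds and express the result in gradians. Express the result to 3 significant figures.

-0.0155 gradians

0.248 ° = 0.275556 grad and 943 arcsec = 0.291049 grad.
0.275556 − 0.291049 ≈ -0.0155 grad.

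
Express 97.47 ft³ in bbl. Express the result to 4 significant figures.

17.36 bbl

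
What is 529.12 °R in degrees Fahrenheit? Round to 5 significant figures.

69.450 °F

°R = °F + 459.67.
Applying the formula gives 69.450 °F.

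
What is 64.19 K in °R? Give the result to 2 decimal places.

°R = K × 9/5.
Applying the formula gives 115.54 °R.

115.54 degrees Rankine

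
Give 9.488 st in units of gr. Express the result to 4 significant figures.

1 stone = 98000.0 grains.
Thus 9.488 × 98000.0 ≈ 929800 gr.

929800 grains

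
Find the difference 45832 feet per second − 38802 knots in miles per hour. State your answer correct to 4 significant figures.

-13400 mph

45832 ft/s = 31249.1 mph and 38802 kn = 44652.5 mph.
31249.1 − 44652.5 ≈ -13400 mph.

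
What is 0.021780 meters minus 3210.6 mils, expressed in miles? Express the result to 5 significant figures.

0.021780 m = 1.35335e-5 mi and 3210.6 mil = 5.06723e-5 mi.
1.35335e-5 − 5.06723e-5 ≈ -3.7139e-5 mi.

-3.7139e-5 mi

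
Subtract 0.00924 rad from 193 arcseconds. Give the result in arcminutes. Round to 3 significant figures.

-28.5 arcmin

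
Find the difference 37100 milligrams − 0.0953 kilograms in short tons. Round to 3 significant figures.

37100 mg = 4.08957 × 10^-5 short ton and 0.0953 kg = 0.000105050 short ton.
4.08957 × 10^-5 − 0.000105050 ≈ -6.42 × 10^-5 short ton.

-6.42 × 10^-5 short ton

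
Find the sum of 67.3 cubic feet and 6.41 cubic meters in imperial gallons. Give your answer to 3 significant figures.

67.3 ft³ = 419.201 imp gal and 6.41 m³ = 1410.00 imp gal.
419.201 + 1410.00 ≈ 1830 imp gal.

1830 imp gal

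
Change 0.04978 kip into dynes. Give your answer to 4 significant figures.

1 kip = 4.44822 × 10^8 dyn.
Thus 0.04978 × 4.44822 × 10^8 ≈ 2.214 × 10^7 dyn.

2.214 × 10^7 dynes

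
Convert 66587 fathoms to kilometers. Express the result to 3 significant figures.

1 fathom = 0.00182880 km.
66587 × 0.00182880 ≈ 122 km.

122 km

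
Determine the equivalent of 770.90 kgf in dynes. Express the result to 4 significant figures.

1 kgf = 980665 dyn.
Thus 770.90 × 980665 ≈ 7.560e+8 dyn.

7.560e+8 dynes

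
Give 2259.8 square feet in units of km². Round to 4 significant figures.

1 ft² = 9.29030e-8 km².
Thus 2259.8 × 9.29030e-8 ≈ 0.0002099 km².

0.0002099 km²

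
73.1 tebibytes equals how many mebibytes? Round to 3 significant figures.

1 tebibyte = 1.04858e+6 mebibytes.
Thus 73.1 × 1.04858e+6 ≈ 7.67e+7 MiB.

7.67e+7 MiB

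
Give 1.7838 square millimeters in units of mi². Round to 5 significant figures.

6.8873e-13 mi²

1 mm² = 3.86102e-13 square miles.
1.7838 × 3.86102e-13 ≈ 6.8873e-13 mi².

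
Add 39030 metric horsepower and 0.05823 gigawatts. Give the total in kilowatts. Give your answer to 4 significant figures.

86940 kW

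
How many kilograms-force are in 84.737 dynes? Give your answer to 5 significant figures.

8.6408 × 10^-5 kilograms-force

1 dyne = 1.01972 × 10^-6 kgf.
Then 84.737 × 1.01972 × 10^-6 ≈ 8.6408 × 10^-5 kgf.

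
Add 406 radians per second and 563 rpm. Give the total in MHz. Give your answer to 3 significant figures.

7.40e-5 megahertz

406 rad/s = 6.46169e-5 MHz and 563 rpm = 9.38333e-6 MHz.
6.46169e-5 + 9.38333e-6 ≈ 7.40e-5 MHz.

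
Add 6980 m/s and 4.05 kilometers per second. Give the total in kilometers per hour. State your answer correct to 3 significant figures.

39700 km/h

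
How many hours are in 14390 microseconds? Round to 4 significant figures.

3.997 × 10^-6 h

1 microsecond = 2.77778 × 10^-10 h.
14390 × 2.77778 × 10^-10 ≈ 3.997 × 10^-6 h.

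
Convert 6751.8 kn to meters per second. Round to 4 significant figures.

1 kn = 0.514444 m/s.
Then 6751.8 × 0.514444 ≈ 3473 m/s.

3473 meters per second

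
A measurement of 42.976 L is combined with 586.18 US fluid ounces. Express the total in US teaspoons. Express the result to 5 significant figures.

12236 US tsp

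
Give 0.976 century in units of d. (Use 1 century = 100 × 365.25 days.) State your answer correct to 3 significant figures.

35600 days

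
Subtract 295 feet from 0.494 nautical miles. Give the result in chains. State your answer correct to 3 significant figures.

41.0 chains

0.494 nmi = 45.4788 chain and 295 ft = 4.46970 chain.
45.4788 − 4.46970 ≈ 41.0 chain.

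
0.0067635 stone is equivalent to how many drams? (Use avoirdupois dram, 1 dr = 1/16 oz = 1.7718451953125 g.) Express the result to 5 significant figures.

24.240 drams

1 stone = 3584.00 dr.
Thus 0.0067635 × 3584.00 ≈ 24.240 dr.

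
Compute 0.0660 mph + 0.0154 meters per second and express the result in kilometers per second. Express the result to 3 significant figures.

4.49 × 10^-5 km/s

0.0660 mph = 2.95046 × 10^-5 km/s and 0.0154 m/s = 1.54000 × 10^-5 km/s.
2.95046 × 10^-5 + 1.54000 × 10^-5 ≈ 4.49 × 10^-5 km/s.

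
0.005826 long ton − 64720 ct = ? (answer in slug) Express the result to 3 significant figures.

-0.481 slug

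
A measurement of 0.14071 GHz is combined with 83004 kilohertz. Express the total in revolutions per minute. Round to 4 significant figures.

0.14071 GHz = 8.44260 × 10^9 rpm and 83004 kHz = 4.98024 × 10^9 rpm.
8.44260 × 10^9 + 4.98024 × 10^9 ≈ 1.342 × 10^10 rpm.

1.342 × 10^10 rpm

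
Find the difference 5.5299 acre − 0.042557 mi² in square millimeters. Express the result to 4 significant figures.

5.5299 acre = 2.23787e+10 mm² and 0.042557 mi² = 1.10222e+11 mm².
2.23787e+10 − 1.10222e+11 ≈ -8.784e+10 mm².

-8.784e+10 mm²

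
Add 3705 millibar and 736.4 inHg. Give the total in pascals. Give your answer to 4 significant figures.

3705 mbar = 370500 Pa and 736.4 inHg = 2.49374 × 10^6 Pa.
370500 + 2.49374 × 10^6 ≈ 2.864 × 10^6 Pa.

2.864 × 10^6 Pa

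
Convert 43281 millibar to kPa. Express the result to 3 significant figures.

1 millibar = 0.100000 kilopascals.
43281 × 0.100000 ≈ 4330 kPa.

4330 kPa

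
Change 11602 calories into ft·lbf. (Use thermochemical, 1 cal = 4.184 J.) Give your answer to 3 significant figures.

1 cal = 3.08596 ft·lbf.
So 11602 × 3.08596 ≈ 35800 ft·lbf.

35800 ft·lbf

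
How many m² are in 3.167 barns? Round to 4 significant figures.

3.167e-28 square meters

1 barn = 1.00000e-28 square meters.
Then 3.167 × 1.00000e-28 ≈ 3.167e-28 m².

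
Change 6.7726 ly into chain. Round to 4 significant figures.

1 light-year = 4.70290e+14 chain.
Thus 6.7726 × 4.70290e+14 ≈ 3.185e+15 chain.

3.185e+15 chains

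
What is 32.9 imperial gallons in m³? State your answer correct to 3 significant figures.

0.150 m³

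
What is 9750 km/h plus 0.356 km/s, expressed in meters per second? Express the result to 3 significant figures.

3060 meters per second

9750 km/h = 2708.33 m/s and 0.356 km/s = 356.000 m/s.
2708.33 + 356.000 ≈ 3060 m/s.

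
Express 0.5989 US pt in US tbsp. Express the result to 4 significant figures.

19.16 US tablespoons

1 US pt = 32.0000 US tablespoons.
So 0.5989 × 32.0000 ≈ 19.16 US tbsp.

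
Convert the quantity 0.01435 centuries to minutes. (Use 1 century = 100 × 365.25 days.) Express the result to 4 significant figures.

1 century = 5.25960e+7 minutes.
0.01435 × 5.25960e+7 ≈ 754800 min.

754800 minutes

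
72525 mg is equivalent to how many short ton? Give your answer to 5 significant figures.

1 milligram = 1.10231 × 10^-9 short ton.
So 72525 × 1.10231 × 10^-9 ≈ 7.9945 × 10^-5 short ton.

7.9945 × 10^-5 short ton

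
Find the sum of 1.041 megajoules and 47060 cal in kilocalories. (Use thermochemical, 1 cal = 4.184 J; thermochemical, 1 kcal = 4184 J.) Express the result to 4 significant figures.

1.041 MJ = 248.805 kcal and 47060 cal = 47.0600 kcal.
248.805 + 47.0600 ≈ 295.9 kcal.

295.9 kcal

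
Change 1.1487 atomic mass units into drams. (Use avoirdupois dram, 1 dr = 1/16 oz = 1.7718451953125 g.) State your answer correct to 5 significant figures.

1.0765 × 10^-24 dr

1 atomic mass unit = 9.37181 × 10^-25 drams.
Thus 1.1487 × 9.37181 × 10^-25 ≈ 1.0765 × 10^-24 dr.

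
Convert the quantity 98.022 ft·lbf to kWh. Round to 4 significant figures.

1 ft·lbf = 3.76616e-7 kilowatt-hours.
Then 98.022 × 3.76616e-7 ≈ 3.692e-5 kWh.

3.692e-5 kWh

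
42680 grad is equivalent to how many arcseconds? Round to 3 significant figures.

1 gradian = 3240.00 arcseconds.
42680 × 3240.00 ≈ 1.38e+8 arcsec.

1.38e+8 arcsec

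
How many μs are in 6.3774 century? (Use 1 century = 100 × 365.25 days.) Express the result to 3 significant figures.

1 century = 3.15576e+15 microseconds.
Thus 6.3774 × 3.15576e+15 ≈ 2.01e+16 μs.

2.01e+16 μs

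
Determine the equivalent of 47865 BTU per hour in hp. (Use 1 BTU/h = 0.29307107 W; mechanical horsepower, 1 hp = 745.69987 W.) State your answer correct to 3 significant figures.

1 BTU/h = 0.000393015 horsepower.
Then 47865 × 0.000393015 ≈ 18.8 hp.

18.8 hp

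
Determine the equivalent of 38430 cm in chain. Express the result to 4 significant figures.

19.10 chains

1 centimeter = 0.000497097 chain.
38430 × 0.000497097 ≈ 19.10 chain.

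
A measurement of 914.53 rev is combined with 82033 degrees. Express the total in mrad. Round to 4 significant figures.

7.178e+6 mrad

914.53 rev = 5.74616e+6 mrad and 82033 ° = 1.43175e+6 mrad.
5.74616e+6 + 1.43175e+6 ≈ 7.178e+6 mrad.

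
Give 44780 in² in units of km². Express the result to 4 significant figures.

1 in² = 6.45160 × 10^-10 km².
Then 44780 × 6.45160 × 10^-10 ≈ 2.889 × 10^-5 km².

2.889 × 10^-5 km²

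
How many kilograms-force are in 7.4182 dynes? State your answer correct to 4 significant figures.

7.564 × 10^-6 kilograms-force

1 dyne = 1.01972 × 10^-6 kgf.
7.4182 × 1.01972 × 10^-6 ≈ 7.564 × 10^-6 kgf.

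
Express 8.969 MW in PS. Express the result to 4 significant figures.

1 MW = 1359.62 metric horsepower.
8.969 × 1359.62 ≈ 12190 PS.

12190 PS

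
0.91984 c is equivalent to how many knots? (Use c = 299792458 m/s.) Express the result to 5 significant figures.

5.3604e+8 kn

1 speed of light = 5.82750e+8 kn.
0.91984 × 5.82750e+8 ≈ 5.3604e+8 kn.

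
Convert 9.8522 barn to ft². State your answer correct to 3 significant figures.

1.06e-26 ft²

1 barn = 1.07639e-27 square feet.
So 9.8522 × 1.07639e-27 ≈ 1.06e-26 ft².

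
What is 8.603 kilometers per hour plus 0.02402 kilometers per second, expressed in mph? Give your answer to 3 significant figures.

59.1 miles per hour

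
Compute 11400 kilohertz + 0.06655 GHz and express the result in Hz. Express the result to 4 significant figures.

7.795 × 10^7 Hz

11400 kHz = 1.14000 × 10^7 Hz and 0.06655 GHz = 6.65500 × 10^7 Hz.
1.14000 × 10^7 + 6.65500 × 10^7 ≈ 7.795 × 10^7 Hz.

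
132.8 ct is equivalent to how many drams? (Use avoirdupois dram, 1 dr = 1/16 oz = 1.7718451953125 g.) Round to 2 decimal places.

14.99 dr

1 ct = 0.112877 dr.
Then 132.8 × 0.112877 ≈ 14.99 dr.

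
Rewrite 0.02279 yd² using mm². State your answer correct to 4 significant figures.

1 yd² = 836127 square millimeters.
0.02279 × 836127 ≈ 19060 mm².

19060 mm²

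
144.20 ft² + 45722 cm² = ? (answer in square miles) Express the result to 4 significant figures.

6.938 × 10^-6 square miles

144.20 ft² = 5.17246 × 10^-6 mi² and 45722 cm² = 1.76534 × 10^-6 mi².
5.17246 × 10^-6 + 1.76534 × 10^-6 ≈ 6.938 × 10^-6 mi².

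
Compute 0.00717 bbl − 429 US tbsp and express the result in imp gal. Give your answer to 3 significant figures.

0.00717 bbl = 0.250752 imp gal and 429 US tbsp = 1.39538 imp gal.
0.250752 − 1.39538 ≈ -1.14 imp gal.

-1.14 imperial gallons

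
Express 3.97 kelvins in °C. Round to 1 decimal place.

K = °C + 273.15.
Applying the formula gives -269.2 °C.

-269.2 °C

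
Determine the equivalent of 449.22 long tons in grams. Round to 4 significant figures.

4.564e+8 grams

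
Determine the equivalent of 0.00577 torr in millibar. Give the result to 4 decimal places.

1 torr = 1.33322 mbar.
Thus 0.00577 × 1.33322 ≈ 0.0077 mbar.

0.0077 millibar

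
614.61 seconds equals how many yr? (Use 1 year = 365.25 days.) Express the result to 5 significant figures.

1.9476 × 10^-5 yr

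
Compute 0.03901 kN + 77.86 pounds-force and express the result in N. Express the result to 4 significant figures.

0.03901 kN = 39.0100 N and 77.86 lbf = 346.339 N.
39.0100 + 346.339 ≈ 385.3 N.

385.3 N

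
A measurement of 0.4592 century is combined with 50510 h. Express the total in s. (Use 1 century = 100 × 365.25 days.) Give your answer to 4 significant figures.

1.631e+9 s

0.4592 century = 1.44912e+9 s and 50510 h = 1.81836e+8 s.
1.44912e+9 + 1.81836e+8 ≈ 1.631e+9 s.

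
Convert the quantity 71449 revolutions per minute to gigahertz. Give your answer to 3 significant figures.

1.19 × 10^-6 GHz

1 rpm = 1.66667 × 10^-11 GHz.
Thus 71449 × 1.66667 × 10^-11 ≈ 1.19 × 10^-6 GHz.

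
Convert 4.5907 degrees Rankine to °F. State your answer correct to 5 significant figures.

-455.08 °F

°R = °F + 459.67.
Applying the formula gives -455.08 °F.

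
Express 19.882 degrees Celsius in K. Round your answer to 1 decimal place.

K = °C + 273.15.
Applying the formula gives 293.0 K.

293.0 K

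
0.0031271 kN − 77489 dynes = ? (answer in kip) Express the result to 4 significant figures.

0.0031271 kN = 0.000703000 kip and 77489 dyn = 0.000174202 kip.
0.000703000 − 0.000174202 ≈ 0.0005288 kip.

0.0005288 kip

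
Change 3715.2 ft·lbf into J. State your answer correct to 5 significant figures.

5037.1 J

1 ft·lbf = 1.35582 J.
Thus 3715.2 × 1.35582 ≈ 5037.1 J.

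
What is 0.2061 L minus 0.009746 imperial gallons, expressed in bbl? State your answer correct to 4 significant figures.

0.001018 oil barrels

0.2061 L = 0.00129633 bbl and 0.009746 imp gal = 0.000278678 bbl.
0.00129633 − 0.000278678 ≈ 0.001018 bbl.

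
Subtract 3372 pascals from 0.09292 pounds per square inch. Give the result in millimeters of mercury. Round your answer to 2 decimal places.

0.09292 psi = 4.80535 mmHg and 3372 Pa = 25.2921 mmHg.
4.80535 − 25.2921 ≈ -20.49 mmHg.

-20.49 millimeters of mercury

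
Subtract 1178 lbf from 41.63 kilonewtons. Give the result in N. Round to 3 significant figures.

36400 newtons

41.63 kN = 41630.0 N and 1178 lbf = 5240.01 N.
41630.0 − 5240.01 ≈ 36400 N.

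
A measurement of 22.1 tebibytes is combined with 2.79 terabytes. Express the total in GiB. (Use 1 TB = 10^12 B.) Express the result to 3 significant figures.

22.1 TiB = 22630.4 GiB and 2.79 TB = 2598.39 GiB.
22630.4 + 2598.39 ≈ 25200 GiB.

25200 gibibytes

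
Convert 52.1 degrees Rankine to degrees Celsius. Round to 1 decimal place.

-244.2 °C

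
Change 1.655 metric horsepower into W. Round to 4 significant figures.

1 metric horsepower = 735.499 watts.
Then 1.655 × 735.499 ≈ 1217 W.

1217 watts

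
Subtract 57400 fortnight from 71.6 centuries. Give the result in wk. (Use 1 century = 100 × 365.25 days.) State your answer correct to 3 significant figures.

259000 wk

71.6 century = 373599 wk and 57400 fortnight = 114800 wk.
373599 − 114800 ≈ 259000 wk.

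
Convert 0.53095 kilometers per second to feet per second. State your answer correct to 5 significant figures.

1742.0 feet per second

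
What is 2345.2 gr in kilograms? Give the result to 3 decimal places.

0.152 kg

1 grain = 6.47989e-5 kg.
Then 2345.2 × 6.47989e-5 ≈ 0.152 kg.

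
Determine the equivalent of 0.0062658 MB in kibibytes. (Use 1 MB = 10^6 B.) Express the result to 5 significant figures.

1 megabyte = 976.5625 kibibytes.
So 0.0062658 × 976.5625 ≈ 6.1189 KiB.

6.1189 KiB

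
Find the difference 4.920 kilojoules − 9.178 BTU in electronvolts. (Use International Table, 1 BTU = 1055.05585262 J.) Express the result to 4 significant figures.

4.920 kJ = 3.07082e+22 eV and 9.178 BTU = 6.04384e+22 eV.
3.07082e+22 − 6.04384e+22 ≈ -2.973e+22 eV.

-2.973e+22 electronvolts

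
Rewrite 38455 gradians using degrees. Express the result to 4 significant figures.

34610 degrees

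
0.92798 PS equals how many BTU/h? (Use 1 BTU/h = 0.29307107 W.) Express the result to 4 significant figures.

2329 BTU per hour

1 PS = 2509.63 BTU/h.
So 0.92798 × 2509.63 ≈ 2329 BTU/h.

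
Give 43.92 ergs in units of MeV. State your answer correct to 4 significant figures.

2.741e+7 MeV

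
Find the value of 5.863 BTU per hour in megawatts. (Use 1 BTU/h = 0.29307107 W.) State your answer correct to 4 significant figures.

1 BTU/h = 2.93071e-7 MW.
Then 5.863 × 2.93071e-7 ≈ 1.718e-6 MW.

1.718e-6 megawatts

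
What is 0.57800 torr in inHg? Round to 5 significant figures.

0.022756 inches of mercury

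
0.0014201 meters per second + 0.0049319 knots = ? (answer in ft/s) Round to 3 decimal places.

0.013 feet per second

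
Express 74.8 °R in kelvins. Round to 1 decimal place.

°R = K × 9/5.
Applying the formula gives 41.6 K.

41.6 kelvins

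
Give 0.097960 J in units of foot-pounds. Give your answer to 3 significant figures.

0.0723 foot-pounds

1 J = 0.737562 ft·lbf.
Thus 0.097960 × 0.737562 ≈ 0.0723 ft·lbf.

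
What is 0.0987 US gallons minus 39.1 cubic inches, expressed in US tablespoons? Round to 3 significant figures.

-18.1 US tbsp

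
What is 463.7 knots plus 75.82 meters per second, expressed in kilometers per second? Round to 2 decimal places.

463.7 kn = 0.238548 km/s and 75.82 m/s = 0.0758200 km/s.
0.238548 + 0.0758200 ≈ 0.31 km/s.

0.31 km/s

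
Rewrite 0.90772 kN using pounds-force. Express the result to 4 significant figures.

204.1 lbf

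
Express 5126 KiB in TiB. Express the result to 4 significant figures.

1 kibibyte = 9.31323e-10 TiB.
5126 × 9.31323e-10 ≈ 4.774e-6 TiB.

4.774e-6 tebibytes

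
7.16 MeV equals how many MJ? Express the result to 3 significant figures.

1 MeV = 1.60218 × 10^-19 MJ.
So 7.16 × 1.60218 × 10^-19 ≈ 1.15 × 10^-18 MJ.

1.15 × 10^-18 megajoules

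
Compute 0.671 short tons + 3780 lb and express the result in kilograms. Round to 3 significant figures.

0.671 short ton = 608.721 kg and 3780 lb = 1714.58 kg.
608.721 + 1714.58 ≈ 2320 kg.

2320 kilograms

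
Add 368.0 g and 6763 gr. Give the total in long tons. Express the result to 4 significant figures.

368.0 g = 0.000362188 long ton and 6763 gr = 0.000431314 long ton.
0.000362188 + 0.000431314 ≈ 0.0007935 long ton.

0.0007935 long tons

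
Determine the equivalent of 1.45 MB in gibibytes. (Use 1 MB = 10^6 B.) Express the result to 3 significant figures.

0.00135 gibibytes

1 megabyte = 0.000931323 GiB.
Then 1.45 × 0.000931323 ≈ 0.00135 GiB.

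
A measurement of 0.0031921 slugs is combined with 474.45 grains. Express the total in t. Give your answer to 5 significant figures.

7.7329 × 10^-5 t

0.0031921 slug = 4.65852 × 10^-5 t and 474.45 gr = 3.07438 × 10^-5 t.
4.65852 × 10^-5 + 3.07438 × 10^-5 ≈ 7.7329 × 10^-5 t.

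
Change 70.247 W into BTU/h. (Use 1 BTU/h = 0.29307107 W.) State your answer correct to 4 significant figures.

239.7 BTU per hour

1 W = 3.41214 BTU per hour.
So 70.247 × 3.41214 ≈ 239.7 BTU/h.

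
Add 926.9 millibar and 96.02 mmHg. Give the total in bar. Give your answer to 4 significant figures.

1.055 bar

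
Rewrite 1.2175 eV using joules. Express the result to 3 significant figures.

1.95 × 10^-19 J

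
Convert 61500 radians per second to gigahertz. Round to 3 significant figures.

9.79 × 10^-6 GHz

1 radian per second = 1.59155 × 10^-10 gigahertz.
61500 × 1.59155 × 10^-10 ≈ 9.79 × 10^-6 GHz.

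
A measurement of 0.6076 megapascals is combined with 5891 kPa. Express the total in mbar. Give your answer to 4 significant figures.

64990 millibar

0.6076 MPa = 6076.00 mbar and 5891 kPa = 58910.0 mbar.
6076.00 + 58910.0 ≈ 64990 mbar.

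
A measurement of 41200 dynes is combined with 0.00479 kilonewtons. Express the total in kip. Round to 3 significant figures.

0.00117 kip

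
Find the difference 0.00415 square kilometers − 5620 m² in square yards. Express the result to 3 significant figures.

-1760 yd²

0.00415 km² = 4963.36 yd² and 5620 m² = 6721.46 yd².
4963.36 − 6721.46 ≈ -1760 yd².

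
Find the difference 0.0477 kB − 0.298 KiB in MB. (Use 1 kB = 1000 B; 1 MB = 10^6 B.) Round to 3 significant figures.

0.0477 kB = 4.77000 × 10^-5 MB and 0.298 KiB = 0.000305152 MB.
4.77000 × 10^-5 − 0.000305152 ≈ -0.000257 MB.

-0.000257 MB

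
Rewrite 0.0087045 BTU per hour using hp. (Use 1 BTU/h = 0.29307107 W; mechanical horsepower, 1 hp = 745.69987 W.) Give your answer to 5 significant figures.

3.4210e-6 horsepower

1 BTU/h = 0.000393015 hp.
So 0.0087045 × 0.000393015 ≈ 3.4210e-6 hp.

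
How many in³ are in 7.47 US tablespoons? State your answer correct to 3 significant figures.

6.74 cubic inches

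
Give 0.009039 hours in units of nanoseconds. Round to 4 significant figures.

3.254e+10 nanoseconds

1 h = 3.60000e+12 ns.
So 0.009039 × 3.60000e+12 ≈ 3.254e+10 ns.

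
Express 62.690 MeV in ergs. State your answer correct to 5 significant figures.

0.00010044 erg

1 MeV = 1.60218e-6 erg.
Thus 62.690 × 1.60218e-6 ≈ 0.00010044 erg.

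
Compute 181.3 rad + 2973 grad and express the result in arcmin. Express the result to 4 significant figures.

783800 arcminutes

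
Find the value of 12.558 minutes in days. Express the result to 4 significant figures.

1 min = 0.000694444 days.
So 12.558 × 0.000694444 ≈ 0.008721 d.

0.008721 days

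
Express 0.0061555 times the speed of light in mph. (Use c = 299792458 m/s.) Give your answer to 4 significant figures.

1 speed of light = 6.70617 × 10^8 mph.
0.0061555 × 6.70617 × 10^8 ≈ 4.128 × 10^6 mph.

4.128 × 10^6 miles per hour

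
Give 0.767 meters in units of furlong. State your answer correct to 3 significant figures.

1 m = 0.00497097 furlong.
0.767 × 0.00497097 ≈ 0.00381 furlong.

0.00381 furlong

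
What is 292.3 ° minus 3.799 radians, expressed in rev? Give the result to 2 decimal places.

292.3 ° = 0.811944 rev and 3.799 rad = 0.604630 rev.
0.811944 − 0.604630 ≈ 0.21 rev.

0.21 rev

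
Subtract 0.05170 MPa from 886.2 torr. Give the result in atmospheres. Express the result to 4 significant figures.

886.2 torr = 1.16605 atm and 0.05170 MPa = 0.510239 atm.
1.16605 − 0.510239 ≈ 0.6558 atm.

0.6558 atm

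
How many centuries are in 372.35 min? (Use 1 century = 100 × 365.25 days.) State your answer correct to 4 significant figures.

1 min = 1.90129 × 10^-8 century.
Then 372.35 × 1.90129 × 10^-8 ≈ 7.079 × 10^-6 century.

7.079 × 10^-6 century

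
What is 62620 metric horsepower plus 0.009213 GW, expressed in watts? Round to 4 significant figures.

62620 PS = 4.60569 × 10^7 W and 0.009213 GW = 9.21300 × 10^6 W.
4.60569 × 10^7 + 9.21300 × 10^6 ≈ 5.527 × 10^7 W.

5.527 × 10^7 W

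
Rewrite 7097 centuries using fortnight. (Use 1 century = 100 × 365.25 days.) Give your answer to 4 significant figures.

1 century = 2608.93 fortnights.
7097 × 2608.93 ≈ 1.852e+7 fortnight.

1.852e+7 fortnight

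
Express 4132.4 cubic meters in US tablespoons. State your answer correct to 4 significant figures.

1 m³ = 67628.0 US tablespoons.
So 4132.4 × 67628.0 ≈ 2.795e+8 US tbsp.

2.795e+8 US tbsp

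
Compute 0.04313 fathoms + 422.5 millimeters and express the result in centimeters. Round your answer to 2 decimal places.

0.04313 fathom = 7.88761 cm and 422.5 mm = 42.2500 cm.
7.88761 + 42.2500 ≈ 50.14 cm.

50.14 centimeters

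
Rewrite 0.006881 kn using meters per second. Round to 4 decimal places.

0.0035 meters per second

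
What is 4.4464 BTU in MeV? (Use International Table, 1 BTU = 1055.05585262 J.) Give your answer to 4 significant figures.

2.928e+16 megaelectronvolts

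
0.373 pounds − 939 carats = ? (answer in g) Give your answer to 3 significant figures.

0.373 lb = 169.190 g and 939 ct = 187.800 g.
169.190 − 187.800 ≈ -18.6 g.

-18.6 g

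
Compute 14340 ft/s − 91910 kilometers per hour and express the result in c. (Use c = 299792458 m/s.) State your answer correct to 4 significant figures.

14340 ft/s = 1.45795e-5 c and 91910 km/h = 8.51608e-5 c.
1.45795e-5 − 8.51608e-5 ≈ -7.058e-5 c.

-7.058e-5 c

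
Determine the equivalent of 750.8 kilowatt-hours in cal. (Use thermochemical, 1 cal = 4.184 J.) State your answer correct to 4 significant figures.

6.460e+8 cal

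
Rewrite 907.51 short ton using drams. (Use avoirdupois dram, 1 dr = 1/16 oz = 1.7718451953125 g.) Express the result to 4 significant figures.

1 short ton = 512000 dr.
So 907.51 × 512000 ≈ 4.646 × 10^8 dr.

4.646 × 10^8 drams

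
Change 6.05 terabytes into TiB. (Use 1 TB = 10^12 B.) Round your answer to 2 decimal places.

1 terabyte = 0.909495 TiB.
So 6.05 × 0.909495 ≈ 5.50 TiB.

5.50 tebibytes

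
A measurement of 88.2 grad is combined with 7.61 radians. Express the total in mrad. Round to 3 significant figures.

88.2 grad = 1385.44 mrad and 7.61 rad = 7610.00 mrad.
1385.44 + 7610.00 ≈ 9000 mrad.

9000 mrad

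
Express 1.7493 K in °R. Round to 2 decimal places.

°R = K × 9/5.
Applying the formula gives 3.15 °R.

3.15 °R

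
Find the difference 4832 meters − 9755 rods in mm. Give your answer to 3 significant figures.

-4.42e+7 millimeters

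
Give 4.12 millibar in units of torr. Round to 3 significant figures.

3.09 torr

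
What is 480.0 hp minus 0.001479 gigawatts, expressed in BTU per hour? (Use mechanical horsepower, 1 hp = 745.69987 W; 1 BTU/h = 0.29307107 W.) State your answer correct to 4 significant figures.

-3.825e+6 BTU/h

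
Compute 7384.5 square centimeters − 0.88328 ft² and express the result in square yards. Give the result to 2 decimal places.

0.79 square yards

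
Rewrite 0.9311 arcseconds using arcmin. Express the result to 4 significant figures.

1 arcsec = 0.0166667 arcmin.
So 0.9311 × 0.0166667 ≈ 0.01552 arcmin.

0.01552 arcmin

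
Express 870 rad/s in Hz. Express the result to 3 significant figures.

1 radian per second = 0.159155 hertz.
Then 870 × 0.159155 ≈ 138 Hz.

138 Hz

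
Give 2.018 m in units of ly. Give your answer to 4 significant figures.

2.133e-16 light-years

1 meter = 1.05700e-16 ly.
Then 2.018 × 1.05700e-16 ≈ 2.133e-16 ly.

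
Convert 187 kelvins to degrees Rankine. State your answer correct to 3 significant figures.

°R = K × 9/5.
Applying the formula gives 337 °R.

337 degrees Rankine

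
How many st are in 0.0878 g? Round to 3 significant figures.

1.38 × 10^-5 st

1 gram = 0.000157473 st.
So 0.0878 × 0.000157473 ≈ 1.38 × 10^-5 st.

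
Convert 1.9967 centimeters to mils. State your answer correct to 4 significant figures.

786.1 mils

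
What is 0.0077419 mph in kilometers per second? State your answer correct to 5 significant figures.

3.4609e-6 kilometers per second

1 mph = 0.000447040 kilometers per second.
Then 0.0077419 × 0.000447040 ≈ 3.4609e-6 km/s.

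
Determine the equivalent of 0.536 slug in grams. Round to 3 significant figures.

7820 grams

1 slug = 14593.9 grams.
Thus 0.536 × 14593.9 ≈ 7820 g.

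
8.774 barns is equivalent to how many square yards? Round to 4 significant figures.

1 barn = 1.19599 × 10^-28 yd².
So 8.774 × 1.19599 × 10^-28 ≈ 1.049 × 10^-27 yd².

1.049 × 10^-27 yd²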